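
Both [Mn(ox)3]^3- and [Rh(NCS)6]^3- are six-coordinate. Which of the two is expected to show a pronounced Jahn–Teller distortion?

[Mn(ox)3]^3-: Summing ligand charges against the −3 overall charge gives an oxidation state of +3 for manganese. Group 7 minus oxidation state 3 gives a d⁴ configuration. Oxalate is a weak-field ligand for a first-row metal, so the complex is high-spin. The t₂g³e_g¹ (high-spin) configuration has an unevenly filled e_g set; the Jahn–Teller theorem predicts a tetragonal distortion (typically axial elongation) to lift the degeneracy.
[Rh(NCS)6]^3-: Each isothiocyanate is −1; balancing the −3 overall charge requires Rh(III). Rh sits in group 9, so the d-electron count is 9 − 3 = 6. A 4d ion has a large Δₒ and is invariably low-spin. The d⁶ configuration leaves the e_g set evenly filled (or empty) — no strong Jahn–Teller driving force.

[Mn(ox)3]^3-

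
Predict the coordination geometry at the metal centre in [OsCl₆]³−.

octahedral

Ligand charges: each chloride is −1. With an overall charge of −3 the osmium centre must be in the +3 oxidation state.
Os sits in group 8, so the d-electron count is 8 − 3 = 5.
Coordination number: 6.
Six donors around a single metal centre give an octahedral coordination sphere.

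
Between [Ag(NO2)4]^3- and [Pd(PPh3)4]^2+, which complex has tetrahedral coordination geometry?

For [Ag(NO2)4]^3-: Summing ligand charges against the −3 overall charge gives an oxidation state of +1 for silver. Group 11 minus oxidation state 1 gives a d¹⁰ configuration. A d¹⁰ ion has no crystal-field stabilisation preference between square planar and tetrahedral, so four ligands adopt the sterically favoured tetrahedral geometry. → tetrahedral.
For [Pd(PPh3)4]^2+: Summing ligand charges against the +2 overall charge gives an oxidation state of +2 for palladium. Group 10 minus oxidation state 2 gives a d⁸ configuration. A 4d d⁸ ion has a large crystal-field splitting; square planar leaves the high-energy d_{x²−y²} orbital empty and maximises CFSE. → square planar.

[Ag(NO2)4]^3-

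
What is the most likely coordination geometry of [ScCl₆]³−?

Each chloride is −1; balancing the −3 overall charge requires Sc(III).
Scandium is a group-3 element; Sc(III) is therefore d⁰.
Coordination number: 6.
Six donors around a single metal centre give an octahedral coordination sphere.

octahedral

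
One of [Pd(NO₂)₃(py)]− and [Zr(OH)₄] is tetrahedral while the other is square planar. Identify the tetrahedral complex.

For [Pd(NO₂)₃(py)]−: Summing ligand charges against the −1 overall charge gives an oxidation state of +2 for palladium. Group 10 minus oxidation state 2 gives a d⁸ configuration. A 4d d⁸ ion has a large crystal-field splitting; square planar leaves the high-energy d_{x²−y²} orbital empty and maximises CFSE. → square planar.
For [Zr(OH)₄]: Each hydroxide is −1; balancing the 0 overall charge requires Zr(IV). Zr sits in group 4, so the d-electron count is 4 − 4 = 0. A d⁰ ion has no crystal-field stabilisation preference between square planar and tetrahedral, so four ligands adopt the sterically favoured tetrahedral geometry. → tetrahedral.

[Zr(OH)₄]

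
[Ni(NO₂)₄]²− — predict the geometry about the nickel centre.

square planar

Each nitro (N-bound nitrite) is −1; balancing the −2 overall charge requires Ni(II).
Nickel is a group-10 element; Ni(II) is therefore d⁸.
Coordination number: 4.
Nitro (N-bound nitrite) is a strong-field ligand (high in the spectrochemical series).
A 3d d⁸ ion with strong-field ligands gains enough CFSE to favour square planar over tetrahedral.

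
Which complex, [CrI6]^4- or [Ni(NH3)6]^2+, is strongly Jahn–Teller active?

[CrI6]^4-

[CrI6]^4-: Each iodide is −1; balancing the −4 overall charge requires Cr(II). Chromium is a group-6 element; Cr(II) is therefore d⁴. Iodide is a weak-field ligand for a first-row metal, so the complex is high-spin. The t₂g³e_g¹ (high-spin) configuration has an unevenly filled e_g set; the Jahn–Teller theorem predicts a tetragonal distortion (typically axial elongation) to lift the degeneracy.
[Ni(NH3)6]^2+: Ammonia is neutral; balancing the +2 overall charge requires Ni(II). Nickel is a group-10 element; Ni(II) is therefore d⁸. The d⁸ configuration leaves the e_g set evenly filled (or empty) — no strong Jahn–Teller driving force.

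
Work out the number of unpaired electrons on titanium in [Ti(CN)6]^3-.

Each cyanide is −1; balancing the −3 overall charge requires Ti(III).
Ti sits in group 4, so the d-electron count is 4 − 3 = 1.
In an octahedral field the d¹ configuration is t₂g¹e_g⁰ (only one arrangement possible), giving 1 unpaired electron.

1 unpaired electron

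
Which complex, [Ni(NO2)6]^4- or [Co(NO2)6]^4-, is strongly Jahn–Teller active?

[Co(NO2)6]^4-

[Ni(NO2)6]^4-: Summing ligand charges against the −4 overall charge gives an oxidation state of +2 for nickel. Group 10 minus oxidation state 2 gives a d⁸ configuration. The d⁸ configuration leaves the e_g set evenly filled (or empty) — no strong Jahn–Teller driving force.
[Co(NO2)6]^4-: Summing ligand charges against the −4 overall charge gives an oxidation state of +2 for cobalt. Cobalt is a group-9 element; Co(II) is therefore d⁷. Nitro (N-bound nitrite) is a strong-field ligand (high in the spectrochemical series) for a first-row metal, so the complex is low-spin. The t₂g⁶e_g¹ (low-spin) configuration has an unevenly filled e_g set; the Jahn–Teller theorem predicts a tetragonal distortion (typically axial elongation) to lift the degeneracy.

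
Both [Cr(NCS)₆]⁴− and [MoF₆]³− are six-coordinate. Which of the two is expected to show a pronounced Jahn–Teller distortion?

[Cr(NCS)₆]⁴−

[Cr(NCS)₆]⁴−: Summing ligand charges against the −4 overall charge gives an oxidation state of +2 for chromium. Chromium is a group-6 element; Cr(II) is therefore d⁴. Isothiocyanate is a weak-field ligand for a first-row metal, so the complex is high-spin. The t₂g³e_g¹ (high-spin) configuration has an unevenly filled e_g set; the Jahn–Teller theorem predicts a tetragonal distortion (typically axial elongation) to lift the degeneracy.
[MoF₆]³−: Each fluoride is −1; balancing the −3 overall charge requires Mo(III). Mo sits in group 6, so the d-electron count is 6 − 3 = 3. The d³ configuration leaves the e_g set evenly filled (or empty) — no strong Jahn–Teller driving force.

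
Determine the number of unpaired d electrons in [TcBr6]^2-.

Ligand charges: each bromide is −1. With an overall charge of −2 the technetium centre must be in the +4 oxidation state.
Group 7 minus oxidation state 4 gives a d³ configuration.
In an octahedral field the d³ configuration is t₂g³e_g⁰ (only one arrangement possible), giving 3 unpaired electrons.

3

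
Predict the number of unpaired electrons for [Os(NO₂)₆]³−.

Each nitro (N-bound nitrite) is −1; balancing the −3 overall charge requires Os(III).
Os sits in group 8, so the d-electron count is 8 − 3 = 5.
The spin state decides the count: a 5d ion has a large Δₒ and is invariably low-spin.
An octahedral low-spin d⁵ ion is t₂g⁵e_g⁰, giving 1 unpaired electron.

1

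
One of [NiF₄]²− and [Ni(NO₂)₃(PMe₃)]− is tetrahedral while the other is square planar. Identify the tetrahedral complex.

For [NiF₄]²−: Summing ligand charges against the −2 overall charge gives an oxidation state of +2 for nickel. Nickel is a group-10 element; Ni(II) is therefore d⁸. Fluoride is a weak-field ligand. With weak-field ligands the CFSE gain from square planar is small, so a 3d d⁸ ion takes the sterically preferred tetrahedral geometry. → tetrahedral.
For [Ni(NO₂)₃(PMe₃)]−: Summing ligand charges against the −1 overall charge gives an oxidation state of +2 for nickel. Group 10 minus oxidation state 2 gives a d⁸ configuration. Nitro (N-bound nitrite) and trimethylphosphine are strong-field ligands (high in the spectrochemical series). A 3d d⁸ ion with strong-field ligands gains enough CFSE to favour square planar over tetrahedral. → square planar.

[NiF₄]²−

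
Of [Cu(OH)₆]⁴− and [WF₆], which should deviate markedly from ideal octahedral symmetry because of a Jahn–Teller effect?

[Cu(OH)₆]⁴−: Ligand charges: each hydroxide is −1. With an overall charge of −4 the copper centre must be in the +2 oxidation state. Cu sits in group 11, so the d-electron count is 11 − 2 = 9. The t₂g⁶e_g³ configuration has an unevenly filled e_g set; the Jahn–Teller theorem predicts a tetragonal distortion (typically axial elongation) to lift the degeneracy.
[WF₆]: Each fluoride is −1; balancing the 0 overall charge requires W(VI). Group 6 minus oxidation state 6 gives a d⁰ configuration. The d⁰ configuration leaves the e_g set evenly filled (or empty) — no strong Jahn–Teller driving force.

[Cu(OH)₆]⁴−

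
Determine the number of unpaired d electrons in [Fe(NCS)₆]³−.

5 unpaired electrons

Summing ligand charges against the −3 overall charge gives an oxidation state of +3 for iron.
Group 8 minus oxidation state 3 gives a d⁵ configuration.
The spin state decides the count: Isothiocyanate is a weak-field ligand for a first-row metal, so the complex is high-spin.
An octahedral high-spin d⁵ ion is t₂g³e_g², giving 5 unpaired electrons.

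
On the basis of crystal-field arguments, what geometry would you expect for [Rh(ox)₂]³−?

Each oxalate is −2; balancing the −3 overall charge requires Rh(I).
Group 9 minus oxidation state 1 gives a d⁸ configuration.
Counting donor atoms: 2×oxalate (bidentate) → 4 donors. Coordination number = 4.
A 4d d⁸ ion has a large crystal-field splitting; square planar leaves the high-energy d_{x²−y²} orbital empty and maximises CFSE.

square planar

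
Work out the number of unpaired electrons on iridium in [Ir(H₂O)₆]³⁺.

0 unpaired electrons

Ligand charges: water is neutral. With an overall charge of +3 the iridium centre must be in the +3 oxidation state.
Ir sits in group 9, so the d-electron count is 9 − 3 = 6.
The spin state decides the count: a 5d ion has a large Δₒ and is invariably low-spin.
An octahedral low-spin d⁶ ion is t₂g⁶e_g⁰, giving 0 unpaired electrons.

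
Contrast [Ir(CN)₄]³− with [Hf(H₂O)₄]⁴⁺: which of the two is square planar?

For [Ir(CN)₄]³−: Summing ligand charges against the −3 overall charge gives an oxidation state of +1 for iridium. Ir sits in group 9, so the d-electron count is 9 − 1 = 8. A 5d d⁸ ion has a large crystal-field splitting; square planar leaves the high-energy d_{x²−y²} orbital empty and maximises CFSE. → square planar.
For [Hf(H₂O)₄]⁴⁺: Water is neutral; balancing the +4 overall charge requires Hf(IV). Hf sits in group 4, so the d-electron count is 4 − 4 = 0. A d⁰ ion has no crystal-field stabilisation preference between square planar and tetrahedral, so four ligands adopt the sterically favoured tetrahedral geometry. → tetrahedral.

[Ir(CN)₄]³−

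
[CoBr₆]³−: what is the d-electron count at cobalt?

Ligand charges: each bromide is −1. With an overall charge of −3 the cobalt centre must be in the +3 oxidation state.
Co sits in group 9, so the d-electron count is 9 − 3 = 6.

d⁶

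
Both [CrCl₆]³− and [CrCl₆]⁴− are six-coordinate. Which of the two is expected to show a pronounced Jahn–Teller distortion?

[CrCl₆]⁴−

[CrCl₆]³−: Ligand charges: each chloride is −1. With an overall charge of −3 the chromium centre must be in the +3 oxidation state. Group 6 minus oxidation state 3 gives a d³ configuration. The d³ configuration leaves the e_g set evenly filled (or empty) — no strong Jahn–Teller driving force.
[CrCl₆]⁴−: Ligand charges: each chloride is −1. With an overall charge of −4 the chromium centre must be in the +2 oxidation state. Cr sits in group 6, so the d-electron count is 6 − 2 = 4. Chloride is a weak-field ligand for a first-row metal, so the complex is high-spin. The t₂g³e_g¹ (high-spin) configuration has an unevenly filled e_g set; the Jahn–Teller theorem predicts a tetragonal distortion (typically axial elongation) to lift the degeneracy.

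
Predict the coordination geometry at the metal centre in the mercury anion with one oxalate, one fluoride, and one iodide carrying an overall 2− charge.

tetrahedral

Summing ligand charges against the −2 overall charge gives an oxidation state of +2 for mercury.
Group 12 minus oxidation state 2 gives a d¹⁰ configuration.
Counting donor atoms: 1×oxalate (bidentate) → 2 donors; 1×fluoride (monodentate) → 1 donor; 1×iodide (monodentate) → 1 donor. Coordination number = 4.
A d¹⁰ ion has no crystal-field stabilisation preference between square planar and tetrahedral, so four ligands adopt the sterically favoured tetrahedral geometry.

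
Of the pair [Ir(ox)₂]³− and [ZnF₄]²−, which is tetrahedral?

For [Ir(ox)₂]³−: Each oxalate is −2; balancing the −3 overall charge requires Ir(I). Ir sits in group 9, so the d-electron count is 9 − 1 = 8. A 5d d⁸ ion has a large crystal-field splitting; square planar leaves the high-energy d_{x²−y²} orbital empty and maximises CFSE. → square planar.
For [ZnF₄]²−: Ligand charges: each fluoride is −1. With an overall charge of −2 the zinc centre must be in the +2 oxidation state. Group 12 minus oxidation state 2 gives a d¹⁰ configuration. A d¹⁰ ion has no crystal-field stabilisation preference between square planar and tetrahedral, so four ligands adopt the sterically favoured tetrahedral geometry. → tetrahedral.

[ZnF₄]²−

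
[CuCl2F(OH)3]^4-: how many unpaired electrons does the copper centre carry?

1

Each chloride is −1; each fluoride is −1; each hydroxide is −1; balancing the −4 overall charge requires Cu(II).
Group 11 minus oxidation state 2 gives a d⁹ configuration.
In an octahedral field the d⁹ configuration is t₂g⁶e_g³ (only one arrangement possible), giving 1 unpaired electron.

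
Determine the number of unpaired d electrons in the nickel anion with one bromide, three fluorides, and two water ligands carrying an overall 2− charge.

2 unpaired electrons

Each bromide is −1; each fluoride is −1; water is neutral; balancing the −2 overall charge requires Ni(II).
Group 10 minus oxidation state 2 gives a d⁸ configuration.
In an octahedral field the d⁸ configuration is t₂g⁶e_g² (only one arrangement possible), giving 2 unpaired electrons.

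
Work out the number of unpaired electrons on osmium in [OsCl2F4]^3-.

Each chloride is −1; each fluoride is −1; balancing the −3 overall charge requires Os(III).
Os sits in group 8, so the d-electron count is 8 − 3 = 5.
The spin state decides the count: a 5d ion has a large Δₒ and is invariably low-spin.
An octahedral low-spin d⁵ ion is t₂g⁵e_g⁰, giving 1 unpaired electron.

1 unpaired electron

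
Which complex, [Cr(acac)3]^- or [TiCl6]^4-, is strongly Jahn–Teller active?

[Cr(acac)3]^-

[Cr(acac)3]^-: Summing ligand charges against the −1 overall charge gives an oxidation state of +2 for chromium. Group 6 minus oxidation state 2 gives a d⁴ configuration. Acetylacetonate is a weak-field ligand for a first-row metal, so the complex is high-spin. The t₂g³e_g¹ (high-spin) configuration has an unevenly filled e_g set; the Jahn–Teller theorem predicts a tetragonal distortion (typically axial elongation) to lift the degeneracy.
[TiCl6]^4-: Ligand charges: each chloride is −1. With an overall charge of −4 the titanium centre must be in the +2 oxidation state. Group 4 minus oxidation state 2 gives a d² configuration. The d² configuration leaves the e_g set evenly filled (or empty) — no strong Jahn–Teller driving force.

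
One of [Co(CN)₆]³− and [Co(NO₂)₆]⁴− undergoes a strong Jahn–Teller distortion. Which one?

[Co(CN)₆]³−: Each cyanide is −1; balancing the −3 overall charge requires Co(III). Group 9 minus oxidation state 3 gives a d⁶ configuration. Co(III) has an exceptionally large octahedral splitting and is low-spin with essentially every ligand except fluoride. The d⁶ configuration leaves the e_g set evenly filled (or empty) — no strong Jahn–Teller driving force.
[Co(NO₂)₆]⁴−: Each nitro (N-bound nitrite) is −1; balancing the −4 overall charge requires Co(II). Group 9 minus oxidation state 2 gives a d⁷ configuration. Nitro (N-bound nitrite) is a strong-field ligand (high in the spectrochemical series) for a first-row metal, so the complex is low-spin. The t₂g⁶e_g¹ (low-spin) configuration has an unevenly filled e_g set; the Jahn–Teller theorem predicts a tetragonal distortion (typically axial elongation) to lift the degeneracy.

[Co(NO₂)₆]⁴−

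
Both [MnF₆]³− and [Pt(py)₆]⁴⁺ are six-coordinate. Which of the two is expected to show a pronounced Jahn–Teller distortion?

[MnF₆]³−: Summing ligand charges against the −3 overall charge gives an oxidation state of +3 for manganese. Group 7 minus oxidation state 3 gives a d⁴ configuration. Fluoride is a weak-field ligand for a first-row metal, so the complex is high-spin. The t₂g³e_g¹ (high-spin) configuration has an unevenly filled e_g set; the Jahn–Teller theorem predicts a tetragonal distortion (typically axial elongation) to lift the degeneracy.
[Pt(py)₆]⁴⁺: Summing ligand charges against the +4 overall charge gives an oxidation state of +4 for platinum. Pt sits in group 10, so the d-electron count is 10 − 4 = 6. A 5d ion has a large Δₒ and is invariably low-spin. The d⁶ configuration leaves the e_g set evenly filled (or empty) — no strong Jahn–Teller driving force.

[MnF₆]³−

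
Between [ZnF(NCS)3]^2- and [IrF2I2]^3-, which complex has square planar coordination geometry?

[IrF2I2]^3-

For [ZnF(NCS)3]^2-: Summing ligand charges against the −2 overall charge gives an oxidation state of +2 for zinc. Zinc is a group-12 element; Zn(II) is therefore d¹⁰. A d¹⁰ ion has no crystal-field stabilisation preference between square planar and tetrahedral, so four ligands adopt the sterically favoured tetrahedral geometry. → tetrahedral.
For [IrF2I2]^3-: Summing ligand charges against the −3 overall charge gives an oxidation state of +1 for iridium. Iridium is a group-9 element; Ir(I) is therefore d⁸. A 5d d⁸ ion has a large crystal-field splitting; square planar leaves the high-energy d_{x²−y²} orbital empty and maximises CFSE. → square planar.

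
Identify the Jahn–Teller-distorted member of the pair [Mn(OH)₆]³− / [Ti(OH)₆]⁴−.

[Mn(OH)₆]³−

[Mn(OH)₆]³−: Each hydroxide is −1; balancing the −3 overall charge requires Mn(III). Manganese is a group-7 element; Mn(III) is therefore d⁴. Hydroxide is a weak-field ligand for a first-row metal, so the complex is high-spin. The t₂g³e_g¹ (high-spin) configuration has an unevenly filled e_g set; the Jahn–Teller theorem predicts a tetragonal distortion (typically axial elongation) to lift the degeneracy.
[Ti(OH)₆]⁴−: Summing ligand charges against the −4 overall charge gives an oxidation state of +2 for titanium. Ti sits in group 4, so the d-electron count is 4 − 2 = 2. The d² configuration leaves the e_g set evenly filled (or empty) — no strong Jahn–Teller driving force.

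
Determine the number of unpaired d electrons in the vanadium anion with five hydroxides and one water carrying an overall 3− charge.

Each hydroxide is −1; water is neutral; balancing the −3 overall charge requires V(II).
Vanadium is a group-5 element; V(II) is therefore d³.
In an octahedral field the d³ configuration is t₂g³e_g⁰ (only one arrangement possible), giving 3 unpaired electrons.

3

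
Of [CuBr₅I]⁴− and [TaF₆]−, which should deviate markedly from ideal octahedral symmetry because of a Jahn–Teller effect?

[CuBr₅I]⁴−

[CuBr₅I]⁴−: Each bromide is −1; each iodide is −1; balancing the −4 overall charge requires Cu(II). Copper is a group-11 element; Cu(II) is therefore d⁹. The t₂g⁶e_g³ configuration has an unevenly filled e_g set; the Jahn–Teller theorem predicts a tetragonal distortion (typically axial elongation) to lift the degeneracy.
[TaF₆]−: Summing ligand charges against the −1 overall charge gives an oxidation state of +5 for tantalum. Tantalum is a group-5 element; Ta(V) is therefore d⁰. The d⁰ configuration leaves the e_g set evenly filled (or empty) — no strong Jahn–Teller driving force.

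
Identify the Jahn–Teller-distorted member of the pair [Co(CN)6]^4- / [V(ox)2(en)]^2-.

[Co(CN)6]^4-

[Co(CN)6]^4-: Summing ligand charges against the −4 overall charge gives an oxidation state of +2 for cobalt. Cobalt is a group-9 element; Co(II) is therefore d⁷. Cyanide is a strong-field ligand (high in the spectrochemical series) for a first-row metal, so the complex is low-spin. The t₂g⁶e_g¹ (low-spin) configuration has an unevenly filled e_g set; the Jahn–Teller theorem predicts a tetragonal distortion (typically axial elongation) to lift the degeneracy.
[V(ox)2(en)]^2-: Summing ligand charges against the −2 overall charge gives an oxidation state of +2 for vanadium. Vanadium is a group-5 element; V(II) is therefore d³. The d³ configuration leaves the e_g set evenly filled (or empty) — no strong Jahn–Teller driving force.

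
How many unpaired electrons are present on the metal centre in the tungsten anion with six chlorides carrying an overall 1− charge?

1

Summing ligand charges against the −1 overall charge gives an oxidation state of +5 for tungsten.
Group 6 minus oxidation state 5 gives a d¹ configuration.
In an octahedral field the d¹ configuration is t₂g¹e_g⁰ (only one arrangement possible), giving 1 unpaired electron.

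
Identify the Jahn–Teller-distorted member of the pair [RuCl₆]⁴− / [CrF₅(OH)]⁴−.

[CrF₅(OH)]⁴−

[RuCl₆]⁴−: Each chloride is −1; balancing the −4 overall charge requires Ru(II). Ruthenium is a group-8 element; Ru(II) is therefore d⁶. A 4d ion has a large Δₒ and is invariably low-spin. The d⁶ configuration leaves the e_g set evenly filled (or empty) — no strong Jahn–Teller driving force.
[CrF₅(OH)]⁴−: Summing ligand charges against the −4 overall charge gives an oxidation state of +2 for chromium. Cr sits in group 6, so the d-electron count is 6 − 2 = 4. Fluoride and hydroxide are weak-field ligands for a first-row metal, so the complex is high-spin. The t₂g³e_g¹ (high-spin) configuration has an unevenly filled e_g set; the Jahn–Teller theorem predicts a tetragonal distortion (typically axial elongation) to lift the degeneracy.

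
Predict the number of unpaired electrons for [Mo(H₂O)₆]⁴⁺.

Water is neutral; balancing the +4 overall charge requires Mo(IV).
Mo sits in group 6, so the d-electron count is 6 − 4 = 2.
In an octahedral field the d² configuration is t₂g²e_g⁰ (only one arrangement possible), giving 2 unpaired electrons.

2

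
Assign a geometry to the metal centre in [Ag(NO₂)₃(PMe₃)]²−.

tetrahedral

Each nitro (N-bound nitrite) is −1; trimethylphosphine is neutral; balancing the −2 overall charge requires Ag(I).
Silver is a group-11 element; Ag(I) is therefore d¹⁰.
Coordination number: 4.
A d¹⁰ ion has no crystal-field stabilisation preference between square planar and tetrahedral, so four ligands adopt the sterically favoured tetrahedral geometry.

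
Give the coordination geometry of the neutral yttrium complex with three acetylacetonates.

octahedral

Each acetylacetonate is −1; balancing the 0 overall charge requires Y(III).
Yttrium is a group-3 element; Y(III) is therefore d⁰.
Counting donor atoms: 3×acetylacetonate (bidentate) → 6 donors. Coordination number = 6.
Six donors around a single metal centre give an octahedral coordination sphere.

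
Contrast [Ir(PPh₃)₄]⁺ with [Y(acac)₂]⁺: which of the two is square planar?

[Ir(PPh₃)₄]⁺

For [Ir(PPh₃)₄]⁺: Summing ligand charges against the +1 overall charge gives an oxidation state of +1 for iridium. Ir sits in group 9, so the d-electron count is 9 − 1 = 8. A 5d d⁸ ion has a large crystal-field splitting; square planar leaves the high-energy d_{x²−y²} orbital empty and maximises CFSE. → square planar.
For [Y(acac)₂]⁺: Ligand charges: each acetylacetonate is −1. With an overall charge of +1 the yttrium centre must be in the +3 oxidation state. Yttrium is a group-3 element; Y(III) is therefore d⁰. A d⁰ ion has no crystal-field stabilisation preference between square planar and tetrahedral, so four ligands adopt the sterically favoured tetrahedral geometry. → tetrahedral.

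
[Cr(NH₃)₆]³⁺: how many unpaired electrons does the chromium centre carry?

Ammonia is neutral; balancing the +3 overall charge requires Cr(III).
Cr sits in group 6, so the d-electron count is 6 − 3 = 3.
In an octahedral field the d³ configuration is t₂g³e_g⁰ (only one arrangement possible), giving 3 unpaired electrons.

3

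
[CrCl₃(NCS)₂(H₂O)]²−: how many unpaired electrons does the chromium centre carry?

3 unpaired electrons

Ligand charges: each chloride is −1; each isothiocyanate is −1; water is neutral. With an overall charge of −2 the chromium centre must be in the +3 oxidation state.
Chromium is a group-6 element; Cr(III) is therefore d³.
In an octahedral field the d³ configuration is t₂g³e_g⁰ (only one arrangement possible), giving 3 unpaired electrons.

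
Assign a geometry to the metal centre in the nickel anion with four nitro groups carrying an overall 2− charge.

square planar

Each nitro (N-bound nitrite) is −1; balancing the −2 overall charge requires Ni(II).
Group 10 minus oxidation state 2 gives a d⁸ configuration.
With 4 monodentate ligands the coordination number is 4.
Nitro (N-bound nitrite) is a strong-field ligand (high in the spectrochemical series).
A 3d d⁸ ion with strong-field ligands gains enough CFSE to favour square planar over tetrahedral.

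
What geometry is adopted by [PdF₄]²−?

square planar

Summing ligand charges against the −2 overall charge gives an oxidation state of +2 for palladium.
Pd sits in group 10, so the d-electron count is 10 − 2 = 8.
With 4 monodentate ligands the coordination number is 4.
A 4d d⁸ ion has a large crystal-field splitting; square planar leaves the high-energy d_{x²−y²} orbital empty and maximises CFSE.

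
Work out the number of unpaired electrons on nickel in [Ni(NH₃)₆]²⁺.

2

Summing ligand charges against the +2 overall charge gives an oxidation state of +2 for nickel.
Ni sits in group 10, so the d-electron count is 10 − 2 = 8.
In an octahedral field the d⁸ configuration is t₂g⁶e_g² (only one arrangement possible), giving 2 unpaired electrons.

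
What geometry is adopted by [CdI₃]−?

trigonal planar

Ligand charges: each iodide is −1. With an overall charge of −1 the cadmium centre must be in the +2 oxidation state.
Cd sits in group 12, so the d-electron count is 12 − 2 = 10.
Coordination number: 3.
Three ligands around a d¹⁰ centre minimise repulsion in a trigonal-planar arrangement.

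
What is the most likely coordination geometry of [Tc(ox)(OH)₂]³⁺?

Summing ligand charges against the +3 overall charge gives an oxidation state of +7 for technetium.
Technetium is a group-7 element; Tc(VII) is therefore d⁰.
Counting donor atoms: 1×oxalate (bidentate) → 2 donors; 2×hydroxide (monodentate) → 2 donors. Coordination number = 4.
A d⁰ ion has no crystal-field stabilisation preference between square planar and tetrahedral, so four ligands adopt the sterically favoured tetrahedral geometry.

tetrahedral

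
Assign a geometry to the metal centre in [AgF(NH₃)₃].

tetrahedral

Summing ligand charges against the 0 overall charge gives an oxidation state of +1 for silver.
Group 11 minus oxidation state 1 gives a d¹⁰ configuration.
With 4 monodentate ligands the coordination number is 4.
A d¹⁰ ion has no crystal-field stabilisation preference between square planar and tetrahedral, so four ligands adopt the sterically favoured tetrahedral geometry.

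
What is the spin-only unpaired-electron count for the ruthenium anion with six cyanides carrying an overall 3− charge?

1

Ligand charges: each cyanide is −1. With an overall charge of −3 the ruthenium centre must be in the +3 oxidation state.
Ruthenium is a group-8 element; Ru(III) is therefore d⁵.
The spin state decides the count: a 4d ion has a large Δₒ and is invariably low-spin.
An octahedral low-spin d⁵ ion is t₂g⁵e_g⁰, giving 1 unpaired electron.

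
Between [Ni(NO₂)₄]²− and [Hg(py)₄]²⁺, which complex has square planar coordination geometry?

For [Ni(NO₂)₄]²−: Each nitro (N-bound nitrite) is −1; balancing the −2 overall charge requires Ni(II). Ni sits in group 10, so the d-electron count is 10 − 2 = 8. Nitro (N-bound nitrite) is a strong-field ligand (high in the spectrochemical series). A 3d d⁸ ion with strong-field ligands gains enough CFSE to favour square planar over tetrahedral. → square planar.
For [Hg(py)₄]²⁺: Pyridine is neutral; balancing the +2 overall charge requires Hg(II). Group 12 minus oxidation state 2 gives a d¹⁰ configuration. A d¹⁰ ion has no crystal-field stabilisation preference between square planar and tetrahedral, so four ligands adopt the sterically favoured tetrahedral geometry. → tetrahedral.

[Ni(NO₂)₄]²−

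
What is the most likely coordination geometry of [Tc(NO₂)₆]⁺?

octahedral

Summing ligand charges against the +1 overall charge gives an oxidation state of +7 for technetium.
Technetium is a group-7 element; Tc(VII) is therefore d⁰.
Coordination number: 6.
Six donors around a single metal centre give an octahedral coordination sphere.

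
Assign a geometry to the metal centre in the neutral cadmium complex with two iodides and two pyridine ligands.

tetrahedral

Each iodide is −1; pyridine is neutral; balancing the 0 overall charge requires Cd(II).
Cadmium is a group-12 element; Cd(II) is therefore d¹⁰.
Coordination number: 4.
A d¹⁰ ion has no crystal-field stabilisation preference between square planar and tetrahedral, so four ligands adopt the sterically favoured tetrahedral geometry.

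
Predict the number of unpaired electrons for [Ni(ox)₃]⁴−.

2 unpaired electrons

Ligand charges: each oxalate is −2. With an overall charge of −4 the nickel centre must be in the +2 oxidation state.
Nickel is a group-10 element; Ni(II) is therefore d⁸.
Counting donor atoms: 3×oxalate (bidentate) → 6 donors. Coordination number = 6.
In an octahedral field the d⁸ configuration is t₂g⁶e_g² (only one arrangement possible), giving 2 unpaired electrons.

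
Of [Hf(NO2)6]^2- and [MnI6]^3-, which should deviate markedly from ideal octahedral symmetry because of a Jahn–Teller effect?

[MnI6]^3-

[Hf(NO2)6]^2-: Summing ligand charges against the −2 overall charge gives an oxidation state of +4 for hafnium. Hafnium is a group-4 element; Hf(IV) is therefore d⁰. The d⁰ configuration leaves the e_g set evenly filled (or empty) — no strong Jahn–Teller driving force.
[MnI6]^3-: Ligand charges: each iodide is −1. With an overall charge of −3 the manganese centre must be in the +3 oxidation state. Group 7 minus oxidation state 3 gives a d⁴ configuration. Iodide is a weak-field ligand for a first-row metal, so the complex is high-spin. The t₂g³e_g¹ (high-spin) configuration has an unevenly filled e_g set; the Jahn–Teller theorem predicts a tetragonal distortion (typically axial elongation) to lift the degeneracy.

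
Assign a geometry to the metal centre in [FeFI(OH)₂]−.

Summing ligand charges against the −1 overall charge gives an oxidation state of +3 for iron.
Group 8 minus oxidation state 3 gives a d⁵ configuration.
Coordination number: 4.
Fluoride, hydroxide, and iodide are weak-field ligands.
A high-spin d⁵ ion has zero CFSE in either geometry, so four ligands adopt the sterically favoured tetrahedral geometry.

tetrahedral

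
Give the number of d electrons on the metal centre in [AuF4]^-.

Summing ligand charges against the −1 overall charge gives an oxidation state of +3 for gold.
Gold is a group-11 element; Au(III) is therefore d⁸.

d8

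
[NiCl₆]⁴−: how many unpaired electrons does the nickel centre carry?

Ligand charges: each chloride is −1. With an overall charge of −4 the nickel centre must be in the +2 oxidation state.
Group 10 minus oxidation state 2 gives a d⁸ configuration.
In an octahedral field the d⁸ configuration is t₂g⁶e_g² (only one arrangement possible), giving 2 unpaired electrons.

2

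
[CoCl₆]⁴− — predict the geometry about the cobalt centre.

octahedral

Each chloride is −1; balancing the −4 overall charge requires Co(II).
Cobalt is a group-9 element; Co(II) is therefore d⁷.
With 6 monodentate ligands the coordination number is 6.
Six donors around a single metal centre give an octahedral coordination sphere.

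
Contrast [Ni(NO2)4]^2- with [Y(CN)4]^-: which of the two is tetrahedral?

For [Ni(NO2)4]^2-: Each nitro (N-bound nitrite) is −1; balancing the −2 overall charge requires Ni(II). Group 10 minus oxidation state 2 gives a d⁸ configuration. Nitro (N-bound nitrite) is a strong-field ligand (high in the spectrochemical series). A 3d d⁸ ion with strong-field ligands gains enough CFSE to favour square planar over tetrahedral. → square planar.
For [Y(CN)4]^-: Each cyanide is −1; balancing the −1 overall charge requires Y(III). Y sits in group 3, so the d-electron count is 3 − 3 = 0. A d⁰ ion has no crystal-field stabilisation preference between square planar and tetrahedral, so four ligands adopt the sterically favoured tetrahedral geometry. → tetrahedral.

[Y(CN)4]^-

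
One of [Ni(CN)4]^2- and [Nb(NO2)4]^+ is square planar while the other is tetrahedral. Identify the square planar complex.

For [Ni(CN)4]^2-: Each cyanide is −1; balancing the −2 overall charge requires Ni(II). Group 10 minus oxidation state 2 gives a d⁸ configuration. Cyanide is a strong-field ligand (high in the spectrochemical series). A 3d d⁸ ion with strong-field ligands gains enough CFSE to favour square planar over tetrahedral. → square planar.
For [Nb(NO2)4]^+: Each nitro (N-bound nitrite) is −1; balancing the +1 overall charge requires Nb(V). Group 5 minus oxidation state 5 gives a d⁰ configuration. A d⁰ ion has no crystal-field stabilisation preference between square planar and tetrahedral, so four ligands adopt the sterically favoured tetrahedral geometry. → tetrahedral.

[Ni(CN)4]^2-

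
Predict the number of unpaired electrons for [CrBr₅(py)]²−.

Summing ligand charges against the −2 overall charge gives an oxidation state of +3 for chromium.
Group 6 minus oxidation state 3 gives a d³ configuration.
In an octahedral field the d³ configuration is t₂g³e_g⁰ (only one arrangement possible), giving 3 unpaired electrons.

3 unpaired electrons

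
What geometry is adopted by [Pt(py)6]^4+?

Ligand charges: pyridine is neutral. With an overall charge of +4 the platinum centre must be in the +4 oxidation state.
Pt sits in group 10, so the d-electron count is 10 − 4 = 6.
With 6 monodentate ligands the coordination number is 6.
Six donors around a single metal centre give an octahedral coordination sphere.

octahedral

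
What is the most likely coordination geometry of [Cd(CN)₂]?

linear

Each cyanide is −1; balancing the 0 overall charge requires Cd(II).
Cd sits in group 12, so the d-electron count is 12 − 2 = 10.
Coordination number: 2.
A d¹⁰ ion with only two ligands adopts a linear arrangement (sp hybridisation; no CFSE preference).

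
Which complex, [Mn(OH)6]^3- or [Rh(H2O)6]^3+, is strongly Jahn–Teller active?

[Mn(OH)6]^3-: Summing ligand charges against the −3 overall charge gives an oxidation state of +3 for manganese. Group 7 minus oxidation state 3 gives a d⁴ configuration. Hydroxide is a weak-field ligand for a first-row metal, so the complex is high-spin. The t₂g³e_g¹ (high-spin) configuration has an unevenly filled e_g set; the Jahn–Teller theorem predicts a tetragonal distortion (typically axial elongation) to lift the degeneracy.
[Rh(H2O)6]^3+: Ligand charges: water is neutral. With an overall charge of +3 the rhodium centre must be in the +3 oxidation state. Rh sits in group 9, so the d-electron count is 9 − 3 = 6. A 4d ion has a large Δₒ and is invariably low-spin. The d⁶ configuration leaves the e_g set evenly filled (or empty) — no strong Jahn–Teller driving force.

[Mn(OH)6]^3-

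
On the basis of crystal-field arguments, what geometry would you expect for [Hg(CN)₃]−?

trigonal planar

Summing ligand charges against the −1 overall charge gives an oxidation state of +2 for mercury.
Hg sits in group 12, so the d-electron count is 12 − 2 = 10.
With 3 monodentate ligands the coordination number is 3.
Three ligands around a d¹⁰ centre minimise repulsion in a trigonal-planar arrangement.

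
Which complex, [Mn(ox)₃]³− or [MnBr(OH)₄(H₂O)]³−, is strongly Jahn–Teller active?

[Mn(ox)₃]³−

[Mn(ox)₃]³−: Ligand charges: each oxalate is −2. With an overall charge of −3 the manganese centre must be in the +3 oxidation state. Manganese is a group-7 element; Mn(III) is therefore d⁴. Oxalate is a weak-field ligand for a first-row metal, so the complex is high-spin. The t₂g³e_g¹ (high-spin) configuration has an unevenly filled e_g set; the Jahn–Teller theorem predicts a tetragonal distortion (typically axial elongation) to lift the degeneracy.
[MnBr(OH)₄(H₂O)]³−: Ligand charges: each bromide is −1; each hydroxide is −1; water is neutral. With an overall charge of −3 the manganese centre must be in the +2 oxidation state. Mn sits in group 7, so the d-electron count is 7 − 2 = 5. Bromide and hydroxide are weak-field ligands for a first-row metal, so the complex is high-spin. The d⁵ configuration leaves the e_g set evenly filled (or empty) — no strong Jahn–Teller driving force.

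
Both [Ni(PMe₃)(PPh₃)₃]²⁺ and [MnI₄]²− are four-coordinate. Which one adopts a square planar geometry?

For [Ni(PMe₃)(PPh₃)₃]²⁺: Summing ligand charges against the +2 overall charge gives an oxidation state of +2 for nickel. Nickel is a group-10 element; Ni(II) is therefore d⁸. Trimethylphosphine and triphenylphosphine are strong-field ligands (high in the spectrochemical series). A 3d d⁸ ion with strong-field ligands gains enough CFSE to favour square planar over tetrahedral. → square planar.
For [MnI₄]²−: Summing ligand charges against the −2 overall charge gives an oxidation state of +2 for manganese. Group 7 minus oxidation state 2 gives a d⁵ configuration. A high-spin d⁵ ion has zero CFSE in either geometry, so four ligands adopt the sterically favoured tetrahedral geometry. → tetrahedral.

[Ni(PMe₃)(PPh₃)₃]²⁺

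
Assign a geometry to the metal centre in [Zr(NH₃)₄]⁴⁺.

Ammonia is neutral; balancing the +4 overall charge requires Zr(IV).
Zirconium is a group-4 element; Zr(IV) is therefore d⁰.
With 4 monodentate ligands the coordination number is 4.
A d⁰ ion has no crystal-field stabilisation preference between square planar and tetrahedral, so four ligands adopt the sterically favoured tetrahedral geometry.

tetrahedral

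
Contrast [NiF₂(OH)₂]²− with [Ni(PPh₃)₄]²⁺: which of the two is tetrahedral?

[NiF₂(OH)₂]²−

For [NiF₂(OH)₂]²−: Ligand charges: each fluoride is −1; each hydroxide is −1. With an overall charge of −2 the nickel centre must be in the +2 oxidation state. Nickel is a group-10 element; Ni(II) is therefore d⁸. Fluoride and hydroxide are weak-field ligands. With weak-field ligands the CFSE gain from square planar is small, so a 3d d⁸ ion takes the sterically preferred tetrahedral geometry. → tetrahedral.
For [Ni(PPh₃)₄]²⁺: Ligand charges: triphenylphosphine is neutral. With an overall charge of +2 the nickel centre must be in the +2 oxidation state. Nickel is a group-10 element; Ni(II) is therefore d⁸. Triphenylphosphine is a strong-field ligand (high in the spectrochemical series). A 3d d⁸ ion with strong-field ligands gains enough CFSE to favour square planar over tetrahedral. → square planar.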